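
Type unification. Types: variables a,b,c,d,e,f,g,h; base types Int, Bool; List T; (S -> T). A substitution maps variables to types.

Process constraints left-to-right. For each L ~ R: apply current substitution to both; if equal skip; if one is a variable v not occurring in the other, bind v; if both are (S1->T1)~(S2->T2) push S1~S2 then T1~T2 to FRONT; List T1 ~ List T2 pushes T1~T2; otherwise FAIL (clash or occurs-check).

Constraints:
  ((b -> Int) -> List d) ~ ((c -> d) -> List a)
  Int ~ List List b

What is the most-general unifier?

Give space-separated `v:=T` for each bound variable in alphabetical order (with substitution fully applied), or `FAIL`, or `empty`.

Answer: FAIL

Derivation:
step 1: unify ((b -> Int) -> List d) ~ ((c -> d) -> List a)  [subst: {-} | 1 pending]
  -> decompose arrow: push (b -> Int)~(c -> d), List d~List a
step 2: unify (b -> Int) ~ (c -> d)  [subst: {-} | 2 pending]
  -> decompose arrow: push b~c, Int~d
step 3: unify b ~ c  [subst: {-} | 3 pending]
  bind b := c
step 4: unify Int ~ d  [subst: {b:=c} | 2 pending]
  bind d := Int
step 5: unify List Int ~ List a  [subst: {b:=c, d:=Int} | 1 pending]
  -> decompose List: push Int~a
step 6: unify Int ~ a  [subst: {b:=c, d:=Int} | 1 pending]
  bind a := Int
step 7: unify Int ~ List List c  [subst: {b:=c, d:=Int, a:=Int} | 0 pending]
  clash: Int vs List List c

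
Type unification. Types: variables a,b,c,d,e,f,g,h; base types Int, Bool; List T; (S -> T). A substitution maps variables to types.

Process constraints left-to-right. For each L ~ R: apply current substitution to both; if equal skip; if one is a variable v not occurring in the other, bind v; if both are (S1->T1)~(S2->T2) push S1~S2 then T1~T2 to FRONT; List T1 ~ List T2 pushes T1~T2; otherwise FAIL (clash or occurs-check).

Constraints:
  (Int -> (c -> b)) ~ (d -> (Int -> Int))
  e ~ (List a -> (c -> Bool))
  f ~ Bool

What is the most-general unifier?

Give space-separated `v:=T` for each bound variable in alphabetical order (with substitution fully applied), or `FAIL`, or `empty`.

Answer: b:=Int c:=Int d:=Int e:=(List a -> (Int -> Bool)) f:=Bool

Derivation:
step 1: unify (Int -> (c -> b)) ~ (d -> (Int -> Int))  [subst: {-} | 2 pending]
  -> decompose arrow: push Int~d, (c -> b)~(Int -> Int)
step 2: unify Int ~ d  [subst: {-} | 3 pending]
  bind d := Int
step 3: unify (c -> b) ~ (Int -> Int)  [subst: {d:=Int} | 2 pending]
  -> decompose arrow: push c~Int, b~Int
step 4: unify c ~ Int  [subst: {d:=Int} | 3 pending]
  bind c := Int
step 5: unify b ~ Int  [subst: {d:=Int, c:=Int} | 2 pending]
  bind b := Int
step 6: unify e ~ (List a -> (Int -> Bool))  [subst: {d:=Int, c:=Int, b:=Int} | 1 pending]
  bind e := (List a -> (Int -> Bool))
step 7: unify f ~ Bool  [subst: {d:=Int, c:=Int, b:=Int, e:=(List a -> (Int -> Bool))} | 0 pending]
  bind f := Bool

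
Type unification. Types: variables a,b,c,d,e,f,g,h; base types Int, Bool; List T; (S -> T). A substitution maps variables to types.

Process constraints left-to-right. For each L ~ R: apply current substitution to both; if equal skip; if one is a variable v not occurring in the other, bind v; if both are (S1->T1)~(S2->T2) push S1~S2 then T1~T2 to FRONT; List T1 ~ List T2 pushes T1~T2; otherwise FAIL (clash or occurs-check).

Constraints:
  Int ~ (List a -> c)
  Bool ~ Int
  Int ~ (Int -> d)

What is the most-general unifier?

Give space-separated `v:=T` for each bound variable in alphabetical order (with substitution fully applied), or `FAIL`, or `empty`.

step 1: unify Int ~ (List a -> c)  [subst: {-} | 2 pending]
  clash: Int vs (List a -> c)

Answer: FAIL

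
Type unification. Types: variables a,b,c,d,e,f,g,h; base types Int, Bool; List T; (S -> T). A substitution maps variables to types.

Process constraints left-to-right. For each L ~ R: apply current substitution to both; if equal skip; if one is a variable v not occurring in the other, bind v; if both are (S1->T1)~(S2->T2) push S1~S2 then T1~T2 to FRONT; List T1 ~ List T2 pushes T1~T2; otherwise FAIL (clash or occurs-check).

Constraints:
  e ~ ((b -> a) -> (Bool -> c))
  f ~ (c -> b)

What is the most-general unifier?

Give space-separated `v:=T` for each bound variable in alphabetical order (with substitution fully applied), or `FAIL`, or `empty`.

Answer: e:=((b -> a) -> (Bool -> c)) f:=(c -> b)

Derivation:
step 1: unify e ~ ((b -> a) -> (Bool -> c))  [subst: {-} | 1 pending]
  bind e := ((b -> a) -> (Bool -> c))
step 2: unify f ~ (c -> b)  [subst: {e:=((b -> a) -> (Bool -> c))} | 0 pending]
  bind f := (c -> b)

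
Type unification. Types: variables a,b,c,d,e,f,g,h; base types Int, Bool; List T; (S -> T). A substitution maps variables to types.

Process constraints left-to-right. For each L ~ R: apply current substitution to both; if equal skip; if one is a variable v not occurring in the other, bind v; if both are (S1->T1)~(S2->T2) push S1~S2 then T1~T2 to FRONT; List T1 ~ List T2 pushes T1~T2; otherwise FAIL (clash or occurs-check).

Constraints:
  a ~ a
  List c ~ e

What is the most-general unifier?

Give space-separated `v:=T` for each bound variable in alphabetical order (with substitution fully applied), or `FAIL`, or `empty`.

Answer: e:=List c

Derivation:
step 1: unify a ~ a  [subst: {-} | 1 pending]
  -> identical, skip
step 2: unify List c ~ e  [subst: {-} | 0 pending]
  bind e := List c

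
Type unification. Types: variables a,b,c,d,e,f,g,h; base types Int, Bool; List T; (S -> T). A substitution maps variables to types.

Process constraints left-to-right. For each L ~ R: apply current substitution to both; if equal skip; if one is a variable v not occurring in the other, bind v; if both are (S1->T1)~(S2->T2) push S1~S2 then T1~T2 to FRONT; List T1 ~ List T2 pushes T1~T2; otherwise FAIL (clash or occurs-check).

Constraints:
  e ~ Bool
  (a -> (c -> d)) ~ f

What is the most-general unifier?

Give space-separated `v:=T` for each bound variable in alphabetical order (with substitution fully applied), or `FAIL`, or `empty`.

step 1: unify e ~ Bool  [subst: {-} | 1 pending]
  bind e := Bool
step 2: unify (a -> (c -> d)) ~ f  [subst: {e:=Bool} | 0 pending]
  bind f := (a -> (c -> d))

Answer: e:=Bool f:=(a -> (c -> d))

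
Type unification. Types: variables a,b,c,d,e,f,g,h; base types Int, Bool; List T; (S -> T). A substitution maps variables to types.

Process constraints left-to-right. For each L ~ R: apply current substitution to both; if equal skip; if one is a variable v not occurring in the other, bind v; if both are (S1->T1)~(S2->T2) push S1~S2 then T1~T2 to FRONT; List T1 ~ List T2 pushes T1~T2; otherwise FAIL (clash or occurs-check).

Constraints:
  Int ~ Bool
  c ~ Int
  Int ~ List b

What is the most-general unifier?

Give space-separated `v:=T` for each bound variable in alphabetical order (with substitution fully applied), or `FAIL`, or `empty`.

step 1: unify Int ~ Bool  [subst: {-} | 2 pending]
  clash: Int vs Bool

Answer: FAIL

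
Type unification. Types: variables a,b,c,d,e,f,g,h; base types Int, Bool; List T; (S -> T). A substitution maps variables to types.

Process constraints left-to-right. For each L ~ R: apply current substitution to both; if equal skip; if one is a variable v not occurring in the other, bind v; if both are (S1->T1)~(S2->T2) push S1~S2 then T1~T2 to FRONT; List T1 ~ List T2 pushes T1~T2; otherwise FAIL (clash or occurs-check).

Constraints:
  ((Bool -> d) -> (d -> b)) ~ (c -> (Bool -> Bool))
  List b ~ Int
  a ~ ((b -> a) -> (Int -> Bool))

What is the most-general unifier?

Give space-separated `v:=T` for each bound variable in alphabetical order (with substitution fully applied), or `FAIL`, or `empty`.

Answer: FAIL

Derivation:
step 1: unify ((Bool -> d) -> (d -> b)) ~ (c -> (Bool -> Bool))  [subst: {-} | 2 pending]
  -> decompose arrow: push (Bool -> d)~c, (d -> b)~(Bool -> Bool)
step 2: unify (Bool -> d) ~ c  [subst: {-} | 3 pending]
  bind c := (Bool -> d)
step 3: unify (d -> b) ~ (Bool -> Bool)  [subst: {c:=(Bool -> d)} | 2 pending]
  -> decompose arrow: push d~Bool, b~Bool
step 4: unify d ~ Bool  [subst: {c:=(Bool -> d)} | 3 pending]
  bind d := Bool
step 5: unify b ~ Bool  [subst: {c:=(Bool -> d), d:=Bool} | 2 pending]
  bind b := Bool
step 6: unify List Bool ~ Int  [subst: {c:=(Bool -> d), d:=Bool, b:=Bool} | 1 pending]
  clash: List Bool vs Int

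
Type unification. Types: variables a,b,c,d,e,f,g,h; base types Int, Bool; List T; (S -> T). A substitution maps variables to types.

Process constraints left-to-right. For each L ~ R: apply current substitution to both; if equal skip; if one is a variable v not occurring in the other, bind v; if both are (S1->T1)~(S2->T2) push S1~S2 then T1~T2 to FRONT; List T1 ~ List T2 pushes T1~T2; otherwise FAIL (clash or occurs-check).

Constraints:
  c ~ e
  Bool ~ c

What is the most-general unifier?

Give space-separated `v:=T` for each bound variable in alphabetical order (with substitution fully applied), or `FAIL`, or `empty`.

Answer: c:=Bool e:=Bool

Derivation:
step 1: unify c ~ e  [subst: {-} | 1 pending]
  bind c := e
step 2: unify Bool ~ e  [subst: {c:=e} | 0 pending]
  bind e := Bool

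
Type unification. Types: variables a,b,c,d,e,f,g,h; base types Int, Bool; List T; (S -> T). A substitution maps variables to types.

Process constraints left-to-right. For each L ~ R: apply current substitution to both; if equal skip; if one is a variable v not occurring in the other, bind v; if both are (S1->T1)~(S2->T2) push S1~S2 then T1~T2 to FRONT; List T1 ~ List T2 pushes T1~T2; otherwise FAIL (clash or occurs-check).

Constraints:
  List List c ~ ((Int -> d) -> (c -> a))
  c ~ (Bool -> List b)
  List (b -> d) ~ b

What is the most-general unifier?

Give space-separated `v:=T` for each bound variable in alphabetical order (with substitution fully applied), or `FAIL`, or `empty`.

Answer: FAIL

Derivation:
step 1: unify List List c ~ ((Int -> d) -> (c -> a))  [subst: {-} | 2 pending]
  clash: List List c vs ((Int -> d) -> (c -> a))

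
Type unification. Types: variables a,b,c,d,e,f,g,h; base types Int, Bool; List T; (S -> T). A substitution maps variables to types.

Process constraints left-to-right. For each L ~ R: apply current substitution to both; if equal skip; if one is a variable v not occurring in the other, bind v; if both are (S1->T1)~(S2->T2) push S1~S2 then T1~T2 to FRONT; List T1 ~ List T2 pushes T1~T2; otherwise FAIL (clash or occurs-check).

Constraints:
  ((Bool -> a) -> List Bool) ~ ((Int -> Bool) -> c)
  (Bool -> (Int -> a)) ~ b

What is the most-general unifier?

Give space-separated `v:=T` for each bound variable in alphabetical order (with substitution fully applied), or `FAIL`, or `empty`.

Answer: FAIL

Derivation:
step 1: unify ((Bool -> a) -> List Bool) ~ ((Int -> Bool) -> c)  [subst: {-} | 1 pending]
  -> decompose arrow: push (Bool -> a)~(Int -> Bool), List Bool~c
step 2: unify (Bool -> a) ~ (Int -> Bool)  [subst: {-} | 2 pending]
  -> decompose arrow: push Bool~Int, a~Bool
step 3: unify Bool ~ Int  [subst: {-} | 3 pending]
  clash: Bool vs Int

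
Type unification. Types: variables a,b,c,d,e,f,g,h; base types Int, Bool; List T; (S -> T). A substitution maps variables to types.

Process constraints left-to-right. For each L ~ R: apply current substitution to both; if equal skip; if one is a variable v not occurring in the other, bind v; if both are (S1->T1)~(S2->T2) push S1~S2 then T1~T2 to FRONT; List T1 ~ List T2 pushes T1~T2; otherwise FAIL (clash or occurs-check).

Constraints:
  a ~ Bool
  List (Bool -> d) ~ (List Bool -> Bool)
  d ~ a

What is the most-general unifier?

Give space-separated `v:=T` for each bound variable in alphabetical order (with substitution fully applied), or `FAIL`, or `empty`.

step 1: unify a ~ Bool  [subst: {-} | 2 pending]
  bind a := Bool
step 2: unify List (Bool -> d) ~ (List Bool -> Bool)  [subst: {a:=Bool} | 1 pending]
  clash: List (Bool -> d) vs (List Bool -> Bool)

Answer: FAIL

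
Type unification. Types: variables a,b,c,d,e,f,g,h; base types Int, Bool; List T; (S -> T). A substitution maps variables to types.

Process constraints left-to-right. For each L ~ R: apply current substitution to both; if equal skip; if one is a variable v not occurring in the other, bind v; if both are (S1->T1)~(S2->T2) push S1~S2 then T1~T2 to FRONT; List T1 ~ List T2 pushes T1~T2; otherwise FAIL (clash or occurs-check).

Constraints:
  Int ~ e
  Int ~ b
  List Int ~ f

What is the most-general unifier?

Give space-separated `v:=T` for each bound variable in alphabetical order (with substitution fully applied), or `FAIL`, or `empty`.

step 1: unify Int ~ e  [subst: {-} | 2 pending]
  bind e := Int
step 2: unify Int ~ b  [subst: {e:=Int} | 1 pending]
  bind b := Int
step 3: unify List Int ~ f  [subst: {e:=Int, b:=Int} | 0 pending]
  bind f := List Int

Answer: b:=Int e:=Int f:=List Int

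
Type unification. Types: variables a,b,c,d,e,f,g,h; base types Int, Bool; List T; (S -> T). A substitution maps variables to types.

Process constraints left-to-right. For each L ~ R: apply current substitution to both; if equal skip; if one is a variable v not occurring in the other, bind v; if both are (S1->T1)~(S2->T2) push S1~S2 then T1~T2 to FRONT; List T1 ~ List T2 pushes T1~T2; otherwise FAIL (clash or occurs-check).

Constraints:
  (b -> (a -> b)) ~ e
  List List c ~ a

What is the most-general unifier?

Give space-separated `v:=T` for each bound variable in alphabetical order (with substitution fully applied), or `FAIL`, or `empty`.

Answer: a:=List List c e:=(b -> (List List c -> b))

Derivation:
step 1: unify (b -> (a -> b)) ~ e  [subst: {-} | 1 pending]
  bind e := (b -> (a -> b))
step 2: unify List List c ~ a  [subst: {e:=(b -> (a -> b))} | 0 pending]
  bind a := List List c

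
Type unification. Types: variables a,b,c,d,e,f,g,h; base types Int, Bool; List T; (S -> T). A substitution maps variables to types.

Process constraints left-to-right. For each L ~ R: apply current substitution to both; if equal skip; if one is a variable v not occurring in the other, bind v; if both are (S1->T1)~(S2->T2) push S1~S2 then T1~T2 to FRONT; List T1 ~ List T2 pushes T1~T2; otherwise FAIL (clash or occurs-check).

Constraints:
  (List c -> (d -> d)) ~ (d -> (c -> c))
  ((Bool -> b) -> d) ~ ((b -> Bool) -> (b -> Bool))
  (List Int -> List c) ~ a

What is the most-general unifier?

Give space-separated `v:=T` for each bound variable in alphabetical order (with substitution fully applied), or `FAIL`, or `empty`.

step 1: unify (List c -> (d -> d)) ~ (d -> (c -> c))  [subst: {-} | 2 pending]
  -> decompose arrow: push List c~d, (d -> d)~(c -> c)
step 2: unify List c ~ d  [subst: {-} | 3 pending]
  bind d := List c
step 3: unify (List c -> List c) ~ (c -> c)  [subst: {d:=List c} | 2 pending]
  -> decompose arrow: push List c~c, List c~c
step 4: unify List c ~ c  [subst: {d:=List c} | 3 pending]
  occurs-check fail

Answer: FAIL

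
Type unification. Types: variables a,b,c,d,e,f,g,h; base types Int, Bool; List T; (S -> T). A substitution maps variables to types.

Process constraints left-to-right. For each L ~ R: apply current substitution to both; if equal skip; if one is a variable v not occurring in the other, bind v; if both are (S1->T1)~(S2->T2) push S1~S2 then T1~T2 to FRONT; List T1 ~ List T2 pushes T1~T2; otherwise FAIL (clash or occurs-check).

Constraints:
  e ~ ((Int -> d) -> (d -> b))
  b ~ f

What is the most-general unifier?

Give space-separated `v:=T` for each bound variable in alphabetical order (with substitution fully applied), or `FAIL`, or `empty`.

step 1: unify e ~ ((Int -> d) -> (d -> b))  [subst: {-} | 1 pending]
  bind e := ((Int -> d) -> (d -> b))
step 2: unify b ~ f  [subst: {e:=((Int -> d) -> (d -> b))} | 0 pending]
  bind b := f

Answer: b:=f e:=((Int -> d) -> (d -> f))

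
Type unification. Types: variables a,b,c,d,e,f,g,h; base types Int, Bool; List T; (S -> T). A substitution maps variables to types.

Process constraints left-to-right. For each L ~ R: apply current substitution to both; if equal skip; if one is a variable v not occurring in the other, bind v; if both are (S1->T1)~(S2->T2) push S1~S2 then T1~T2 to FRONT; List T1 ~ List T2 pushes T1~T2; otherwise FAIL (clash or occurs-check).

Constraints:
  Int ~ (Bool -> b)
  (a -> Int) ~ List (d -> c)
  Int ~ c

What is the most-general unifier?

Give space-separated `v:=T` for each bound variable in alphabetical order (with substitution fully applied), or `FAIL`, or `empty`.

step 1: unify Int ~ (Bool -> b)  [subst: {-} | 2 pending]
  clash: Int vs (Bool -> b)

Answer: FAIL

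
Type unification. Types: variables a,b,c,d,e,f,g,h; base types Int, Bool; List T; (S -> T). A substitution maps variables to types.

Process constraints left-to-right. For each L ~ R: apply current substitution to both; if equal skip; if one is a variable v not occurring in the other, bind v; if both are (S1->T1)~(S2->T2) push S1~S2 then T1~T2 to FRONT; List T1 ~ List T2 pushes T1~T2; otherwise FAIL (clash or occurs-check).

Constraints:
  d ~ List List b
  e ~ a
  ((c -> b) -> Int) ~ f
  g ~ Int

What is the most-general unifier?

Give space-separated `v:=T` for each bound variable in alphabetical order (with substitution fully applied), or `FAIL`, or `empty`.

step 1: unify d ~ List List b  [subst: {-} | 3 pending]
  bind d := List List b
step 2: unify e ~ a  [subst: {d:=List List b} | 2 pending]
  bind e := a
step 3: unify ((c -> b) -> Int) ~ f  [subst: {d:=List List b, e:=a} | 1 pending]
  bind f := ((c -> b) -> Int)
step 4: unify g ~ Int  [subst: {d:=List List b, e:=a, f:=((c -> b) -> Int)} | 0 pending]
  bind g := Int

Answer: d:=List List b e:=a f:=((c -> b) -> Int) g:=Int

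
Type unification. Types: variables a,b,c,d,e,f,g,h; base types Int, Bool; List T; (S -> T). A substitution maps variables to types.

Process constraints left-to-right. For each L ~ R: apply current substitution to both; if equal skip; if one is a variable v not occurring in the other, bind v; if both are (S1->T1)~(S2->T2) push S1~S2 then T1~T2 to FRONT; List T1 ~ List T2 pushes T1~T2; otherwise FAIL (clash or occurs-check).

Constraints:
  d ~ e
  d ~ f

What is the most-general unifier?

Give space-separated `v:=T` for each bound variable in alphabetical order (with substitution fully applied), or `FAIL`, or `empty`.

step 1: unify d ~ e  [subst: {-} | 1 pending]
  bind d := e
step 2: unify e ~ f  [subst: {d:=e} | 0 pending]
  bind e := f

Answer: d:=f e:=f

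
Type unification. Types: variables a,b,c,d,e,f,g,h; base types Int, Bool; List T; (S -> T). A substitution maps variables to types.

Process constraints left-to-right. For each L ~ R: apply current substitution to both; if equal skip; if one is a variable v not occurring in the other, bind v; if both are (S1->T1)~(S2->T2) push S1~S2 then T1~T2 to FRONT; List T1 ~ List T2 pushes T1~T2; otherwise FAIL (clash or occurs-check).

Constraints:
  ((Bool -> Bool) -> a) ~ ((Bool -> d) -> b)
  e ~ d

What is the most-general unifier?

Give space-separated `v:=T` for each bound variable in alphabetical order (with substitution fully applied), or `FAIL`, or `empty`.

Answer: a:=b d:=Bool e:=Bool

Derivation:
step 1: unify ((Bool -> Bool) -> a) ~ ((Bool -> d) -> b)  [subst: {-} | 1 pending]
  -> decompose arrow: push (Bool -> Bool)~(Bool -> d), a~b
step 2: unify (Bool -> Bool) ~ (Bool -> d)  [subst: {-} | 2 pending]
  -> decompose arrow: push Bool~Bool, Bool~d
step 3: unify Bool ~ Bool  [subst: {-} | 3 pending]
  -> identical, skip
step 4: unify Bool ~ d  [subst: {-} | 2 pending]
  bind d := Bool
step 5: unify a ~ b  [subst: {d:=Bool} | 1 pending]
  bind a := b
step 6: unify e ~ Bool  [subst: {d:=Bool, a:=b} | 0 pending]
  bind e := Bool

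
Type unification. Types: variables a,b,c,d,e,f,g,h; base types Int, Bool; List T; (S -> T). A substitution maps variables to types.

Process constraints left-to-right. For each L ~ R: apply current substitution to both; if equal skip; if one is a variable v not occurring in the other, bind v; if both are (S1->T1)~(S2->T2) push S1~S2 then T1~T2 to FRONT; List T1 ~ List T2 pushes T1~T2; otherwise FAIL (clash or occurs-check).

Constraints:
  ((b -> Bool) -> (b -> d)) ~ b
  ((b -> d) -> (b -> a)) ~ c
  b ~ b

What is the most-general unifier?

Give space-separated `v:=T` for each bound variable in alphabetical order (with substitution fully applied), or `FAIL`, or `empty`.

Answer: FAIL

Derivation:
step 1: unify ((b -> Bool) -> (b -> d)) ~ b  [subst: {-} | 2 pending]
  occurs-check fail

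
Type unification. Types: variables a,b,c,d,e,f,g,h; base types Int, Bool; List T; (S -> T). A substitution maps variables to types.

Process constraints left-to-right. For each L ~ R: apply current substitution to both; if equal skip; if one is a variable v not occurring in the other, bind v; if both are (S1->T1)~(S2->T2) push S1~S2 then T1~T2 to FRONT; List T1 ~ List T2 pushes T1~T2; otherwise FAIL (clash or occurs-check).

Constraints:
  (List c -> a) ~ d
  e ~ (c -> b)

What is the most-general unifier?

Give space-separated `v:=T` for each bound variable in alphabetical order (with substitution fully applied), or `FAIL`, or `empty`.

step 1: unify (List c -> a) ~ d  [subst: {-} | 1 pending]
  bind d := (List c -> a)
step 2: unify e ~ (c -> b)  [subst: {d:=(List c -> a)} | 0 pending]
  bind e := (c -> b)

Answer: d:=(List c -> a) e:=(c -> b)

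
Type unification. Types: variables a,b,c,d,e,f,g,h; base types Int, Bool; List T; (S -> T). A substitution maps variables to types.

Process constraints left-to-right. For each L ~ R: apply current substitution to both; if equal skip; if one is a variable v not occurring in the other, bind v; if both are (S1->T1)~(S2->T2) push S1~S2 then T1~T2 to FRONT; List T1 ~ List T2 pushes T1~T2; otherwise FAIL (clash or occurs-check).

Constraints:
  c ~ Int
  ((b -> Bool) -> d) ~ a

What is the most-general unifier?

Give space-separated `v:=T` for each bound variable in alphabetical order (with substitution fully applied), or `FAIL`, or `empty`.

Answer: a:=((b -> Bool) -> d) c:=Int

Derivation:
step 1: unify c ~ Int  [subst: {-} | 1 pending]
  bind c := Int
step 2: unify ((b -> Bool) -> d) ~ a  [subst: {c:=Int} | 0 pending]
  bind a := ((b -> Bool) -> d)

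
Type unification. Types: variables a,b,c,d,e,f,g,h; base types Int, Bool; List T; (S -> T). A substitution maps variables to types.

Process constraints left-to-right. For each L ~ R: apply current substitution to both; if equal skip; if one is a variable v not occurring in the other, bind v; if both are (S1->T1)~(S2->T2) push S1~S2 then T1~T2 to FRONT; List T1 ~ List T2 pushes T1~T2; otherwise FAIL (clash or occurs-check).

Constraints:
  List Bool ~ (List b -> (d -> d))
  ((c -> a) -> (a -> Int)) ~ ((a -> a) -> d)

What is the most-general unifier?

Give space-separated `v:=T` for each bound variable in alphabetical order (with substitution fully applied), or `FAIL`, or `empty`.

Answer: FAIL

Derivation:
step 1: unify List Bool ~ (List b -> (d -> d))  [subst: {-} | 1 pending]
  clash: List Bool vs (List b -> (d -> d))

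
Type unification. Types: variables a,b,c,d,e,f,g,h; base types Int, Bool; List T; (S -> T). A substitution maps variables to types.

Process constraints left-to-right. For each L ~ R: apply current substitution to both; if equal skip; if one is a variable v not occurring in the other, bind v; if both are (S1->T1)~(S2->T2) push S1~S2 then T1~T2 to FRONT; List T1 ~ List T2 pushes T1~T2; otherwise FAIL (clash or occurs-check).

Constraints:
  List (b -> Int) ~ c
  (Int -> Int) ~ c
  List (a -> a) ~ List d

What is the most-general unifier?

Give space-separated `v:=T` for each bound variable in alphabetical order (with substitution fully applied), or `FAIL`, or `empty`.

step 1: unify List (b -> Int) ~ c  [subst: {-} | 2 pending]
  bind c := List (b -> Int)
step 2: unify (Int -> Int) ~ List (b -> Int)  [subst: {c:=List (b -> Int)} | 1 pending]
  clash: (Int -> Int) vs List (b -> Int)

Answer: FAIL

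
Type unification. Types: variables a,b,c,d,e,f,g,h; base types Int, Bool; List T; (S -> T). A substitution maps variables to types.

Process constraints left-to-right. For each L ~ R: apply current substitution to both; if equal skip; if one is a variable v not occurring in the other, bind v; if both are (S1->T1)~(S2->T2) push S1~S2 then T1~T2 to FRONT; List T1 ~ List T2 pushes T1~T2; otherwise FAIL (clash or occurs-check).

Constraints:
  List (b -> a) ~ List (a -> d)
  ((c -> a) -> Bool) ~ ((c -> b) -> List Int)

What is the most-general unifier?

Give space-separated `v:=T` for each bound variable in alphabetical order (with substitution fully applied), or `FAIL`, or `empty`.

step 1: unify List (b -> a) ~ List (a -> d)  [subst: {-} | 1 pending]
  -> decompose List: push (b -> a)~(a -> d)
step 2: unify (b -> a) ~ (a -> d)  [subst: {-} | 1 pending]
  -> decompose arrow: push b~a, a~d
step 3: unify b ~ a  [subst: {-} | 2 pending]
  bind b := a
step 4: unify a ~ d  [subst: {b:=a} | 1 pending]
  bind a := d
step 5: unify ((c -> d) -> Bool) ~ ((c -> d) -> List Int)  [subst: {b:=a, a:=d} | 0 pending]
  -> decompose arrow: push (c -> d)~(c -> d), Bool~List Int
step 6: unify (c -> d) ~ (c -> d)  [subst: {b:=a, a:=d} | 1 pending]
  -> identical, skip
step 7: unify Bool ~ List Int  [subst: {b:=a, a:=d} | 0 pending]
  clash: Bool vs List Int

Answer: FAIL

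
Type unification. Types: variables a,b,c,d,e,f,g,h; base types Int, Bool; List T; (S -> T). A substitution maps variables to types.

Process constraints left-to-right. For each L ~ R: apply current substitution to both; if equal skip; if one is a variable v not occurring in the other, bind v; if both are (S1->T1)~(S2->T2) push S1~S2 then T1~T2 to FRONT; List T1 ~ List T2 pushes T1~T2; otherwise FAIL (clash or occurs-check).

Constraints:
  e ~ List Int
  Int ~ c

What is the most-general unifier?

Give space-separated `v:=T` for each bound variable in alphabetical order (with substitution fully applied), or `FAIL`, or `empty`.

step 1: unify e ~ List Int  [subst: {-} | 1 pending]
  bind e := List Int
step 2: unify Int ~ c  [subst: {e:=List Int} | 0 pending]
  bind c := Int

Answer: c:=Int e:=List Int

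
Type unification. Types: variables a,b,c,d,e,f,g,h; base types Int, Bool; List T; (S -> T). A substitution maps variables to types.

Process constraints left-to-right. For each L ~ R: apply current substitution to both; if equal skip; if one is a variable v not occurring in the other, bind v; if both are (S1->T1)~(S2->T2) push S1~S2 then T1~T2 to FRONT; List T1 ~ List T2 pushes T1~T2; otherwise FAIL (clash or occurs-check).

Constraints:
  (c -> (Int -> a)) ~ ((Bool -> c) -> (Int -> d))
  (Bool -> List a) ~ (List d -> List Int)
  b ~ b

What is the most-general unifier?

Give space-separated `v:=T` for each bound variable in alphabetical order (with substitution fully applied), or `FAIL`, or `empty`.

step 1: unify (c -> (Int -> a)) ~ ((Bool -> c) -> (Int -> d))  [subst: {-} | 2 pending]
  -> decompose arrow: push c~(Bool -> c), (Int -> a)~(Int -> d)
step 2: unify c ~ (Bool -> c)  [subst: {-} | 3 pending]
  occurs-check fail: c in (Bool -> c)

Answer: FAIL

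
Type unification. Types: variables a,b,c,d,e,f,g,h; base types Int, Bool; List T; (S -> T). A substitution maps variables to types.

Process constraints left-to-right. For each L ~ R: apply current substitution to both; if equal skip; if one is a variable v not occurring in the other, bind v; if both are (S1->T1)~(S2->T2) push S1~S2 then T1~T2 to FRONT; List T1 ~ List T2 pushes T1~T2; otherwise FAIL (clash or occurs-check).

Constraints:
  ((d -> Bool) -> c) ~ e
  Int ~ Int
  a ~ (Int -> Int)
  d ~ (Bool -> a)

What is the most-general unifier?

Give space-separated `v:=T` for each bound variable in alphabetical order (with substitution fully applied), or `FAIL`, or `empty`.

step 1: unify ((d -> Bool) -> c) ~ e  [subst: {-} | 3 pending]
  bind e := ((d -> Bool) -> c)
step 2: unify Int ~ Int  [subst: {e:=((d -> Bool) -> c)} | 2 pending]
  -> identical, skip
step 3: unify a ~ (Int -> Int)  [subst: {e:=((d -> Bool) -> c)} | 1 pending]
  bind a := (Int -> Int)
step 4: unify d ~ (Bool -> (Int -> Int))  [subst: {e:=((d -> Bool) -> c), a:=(Int -> Int)} | 0 pending]
  bind d := (Bool -> (Int -> Int))

Answer: a:=(Int -> Int) d:=(Bool -> (Int -> Int)) e:=(((Bool -> (Int -> Int)) -> Bool) -> c)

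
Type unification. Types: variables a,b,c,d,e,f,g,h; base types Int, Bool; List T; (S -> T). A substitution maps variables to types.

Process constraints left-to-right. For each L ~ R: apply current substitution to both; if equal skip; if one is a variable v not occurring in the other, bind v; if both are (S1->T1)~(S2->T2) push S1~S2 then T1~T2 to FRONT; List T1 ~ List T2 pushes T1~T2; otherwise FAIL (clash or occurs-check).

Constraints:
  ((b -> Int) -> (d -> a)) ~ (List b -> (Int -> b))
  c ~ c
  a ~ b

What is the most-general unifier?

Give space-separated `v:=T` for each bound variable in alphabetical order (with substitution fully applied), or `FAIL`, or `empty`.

step 1: unify ((b -> Int) -> (d -> a)) ~ (List b -> (Int -> b))  [subst: {-} | 2 pending]
  -> decompose arrow: push (b -> Int)~List b, (d -> a)~(Int -> b)
step 2: unify (b -> Int) ~ List b  [subst: {-} | 3 pending]
  clash: (b -> Int) vs List b

Answer: FAIL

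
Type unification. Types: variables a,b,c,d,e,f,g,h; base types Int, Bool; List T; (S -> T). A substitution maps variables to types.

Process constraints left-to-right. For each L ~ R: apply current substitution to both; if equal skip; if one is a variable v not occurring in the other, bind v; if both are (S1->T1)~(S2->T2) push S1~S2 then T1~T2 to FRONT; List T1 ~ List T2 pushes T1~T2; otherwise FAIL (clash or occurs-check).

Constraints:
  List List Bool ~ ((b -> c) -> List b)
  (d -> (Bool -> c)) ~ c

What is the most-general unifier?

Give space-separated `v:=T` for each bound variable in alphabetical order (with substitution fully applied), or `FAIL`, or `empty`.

step 1: unify List List Bool ~ ((b -> c) -> List b)  [subst: {-} | 1 pending]
  clash: List List Bool vs ((b -> c) -> List b)

Answer: FAIL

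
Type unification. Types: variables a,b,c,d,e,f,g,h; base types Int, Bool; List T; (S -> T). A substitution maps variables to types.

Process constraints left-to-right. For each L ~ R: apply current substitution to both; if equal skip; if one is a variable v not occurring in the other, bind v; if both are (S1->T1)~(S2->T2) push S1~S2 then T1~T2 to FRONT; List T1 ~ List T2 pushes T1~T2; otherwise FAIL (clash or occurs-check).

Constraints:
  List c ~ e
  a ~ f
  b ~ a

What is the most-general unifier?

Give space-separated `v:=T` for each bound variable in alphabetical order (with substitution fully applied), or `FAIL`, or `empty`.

step 1: unify List c ~ e  [subst: {-} | 2 pending]
  bind e := List c
step 2: unify a ~ f  [subst: {e:=List c} | 1 pending]
  bind a := f
step 3: unify b ~ f  [subst: {e:=List c, a:=f} | 0 pending]
  bind b := f

Answer: a:=f b:=f e:=List c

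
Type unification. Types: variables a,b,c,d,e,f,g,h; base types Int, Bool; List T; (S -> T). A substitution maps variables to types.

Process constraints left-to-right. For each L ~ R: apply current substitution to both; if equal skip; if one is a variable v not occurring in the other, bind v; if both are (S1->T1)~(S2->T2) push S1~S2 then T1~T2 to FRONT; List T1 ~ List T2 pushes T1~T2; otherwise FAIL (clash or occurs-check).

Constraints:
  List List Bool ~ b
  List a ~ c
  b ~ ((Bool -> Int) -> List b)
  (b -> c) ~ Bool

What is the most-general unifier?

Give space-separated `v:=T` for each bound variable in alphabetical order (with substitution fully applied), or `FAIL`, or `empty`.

Answer: FAIL

Derivation:
step 1: unify List List Bool ~ b  [subst: {-} | 3 pending]
  bind b := List List Bool
step 2: unify List a ~ c  [subst: {b:=List List Bool} | 2 pending]
  bind c := List a
step 3: unify List List Bool ~ ((Bool -> Int) -> List List List Bool)  [subst: {b:=List List Bool, c:=List a} | 1 pending]
  clash: List List Bool vs ((Bool -> Int) -> List List List Bool)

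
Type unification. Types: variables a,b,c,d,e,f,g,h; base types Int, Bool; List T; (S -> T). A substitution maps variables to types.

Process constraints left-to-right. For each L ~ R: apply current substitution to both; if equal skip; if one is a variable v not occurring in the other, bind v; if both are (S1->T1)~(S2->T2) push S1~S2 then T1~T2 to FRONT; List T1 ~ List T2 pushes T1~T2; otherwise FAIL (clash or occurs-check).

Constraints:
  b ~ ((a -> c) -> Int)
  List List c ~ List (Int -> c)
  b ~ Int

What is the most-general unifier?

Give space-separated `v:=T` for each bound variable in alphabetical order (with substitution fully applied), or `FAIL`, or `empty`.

Answer: FAIL

Derivation:
step 1: unify b ~ ((a -> c) -> Int)  [subst: {-} | 2 pending]
  bind b := ((a -> c) -> Int)
step 2: unify List List c ~ List (Int -> c)  [subst: {b:=((a -> c) -> Int)} | 1 pending]
  -> decompose List: push List c~(Int -> c)
step 3: unify List c ~ (Int -> c)  [subst: {b:=((a -> c) -> Int)} | 1 pending]
  clash: List c vs (Int -> c)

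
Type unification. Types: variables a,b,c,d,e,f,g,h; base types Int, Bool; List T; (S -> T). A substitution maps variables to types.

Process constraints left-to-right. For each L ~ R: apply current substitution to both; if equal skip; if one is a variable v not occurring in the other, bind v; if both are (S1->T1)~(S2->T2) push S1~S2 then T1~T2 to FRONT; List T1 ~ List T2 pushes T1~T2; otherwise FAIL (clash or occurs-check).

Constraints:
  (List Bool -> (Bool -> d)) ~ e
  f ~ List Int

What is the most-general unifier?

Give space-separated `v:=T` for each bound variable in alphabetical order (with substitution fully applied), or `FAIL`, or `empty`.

step 1: unify (List Bool -> (Bool -> d)) ~ e  [subst: {-} | 1 pending]
  bind e := (List Bool -> (Bool -> d))
step 2: unify f ~ List Int  [subst: {e:=(List Bool -> (Bool -> d))} | 0 pending]
  bind f := List Int

Answer: e:=(List Bool -> (Bool -> d)) f:=List Int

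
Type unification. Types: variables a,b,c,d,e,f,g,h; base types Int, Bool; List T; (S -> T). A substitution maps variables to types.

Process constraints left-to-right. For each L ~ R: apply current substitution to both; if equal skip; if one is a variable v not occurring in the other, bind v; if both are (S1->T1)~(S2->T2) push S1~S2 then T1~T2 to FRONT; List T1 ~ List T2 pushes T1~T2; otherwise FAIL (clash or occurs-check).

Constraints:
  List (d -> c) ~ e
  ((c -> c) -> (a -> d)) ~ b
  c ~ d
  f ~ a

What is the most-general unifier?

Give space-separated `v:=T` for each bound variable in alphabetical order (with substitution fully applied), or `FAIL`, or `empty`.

step 1: unify List (d -> c) ~ e  [subst: {-} | 3 pending]
  bind e := List (d -> c)
step 2: unify ((c -> c) -> (a -> d)) ~ b  [subst: {e:=List (d -> c)} | 2 pending]
  bind b := ((c -> c) -> (a -> d))
step 3: unify c ~ d  [subst: {e:=List (d -> c), b:=((c -> c) -> (a -> d))} | 1 pending]
  bind c := d
step 4: unify f ~ a  [subst: {e:=List (d -> c), b:=((c -> c) -> (a -> d)), c:=d} | 0 pending]
  bind f := a

Answer: b:=((d -> d) -> (a -> d)) c:=d e:=List (d -> d) f:=a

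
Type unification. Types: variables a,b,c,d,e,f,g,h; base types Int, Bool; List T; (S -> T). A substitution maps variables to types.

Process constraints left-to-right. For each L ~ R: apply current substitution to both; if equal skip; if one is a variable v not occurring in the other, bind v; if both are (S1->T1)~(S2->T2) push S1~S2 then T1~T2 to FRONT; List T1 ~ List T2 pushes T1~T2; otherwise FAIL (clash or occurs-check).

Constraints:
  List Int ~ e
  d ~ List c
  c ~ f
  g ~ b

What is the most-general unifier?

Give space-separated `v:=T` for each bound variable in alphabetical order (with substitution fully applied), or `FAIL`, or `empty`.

Answer: c:=f d:=List f e:=List Int g:=b

Derivation:
step 1: unify List Int ~ e  [subst: {-} | 3 pending]
  bind e := List Int
step 2: unify d ~ List c  [subst: {e:=List Int} | 2 pending]
  bind d := List c
step 3: unify c ~ f  [subst: {e:=List Int, d:=List c} | 1 pending]
  bind c := f
step 4: unify g ~ b  [subst: {e:=List Int, d:=List c, c:=f} | 0 pending]
  bind g := b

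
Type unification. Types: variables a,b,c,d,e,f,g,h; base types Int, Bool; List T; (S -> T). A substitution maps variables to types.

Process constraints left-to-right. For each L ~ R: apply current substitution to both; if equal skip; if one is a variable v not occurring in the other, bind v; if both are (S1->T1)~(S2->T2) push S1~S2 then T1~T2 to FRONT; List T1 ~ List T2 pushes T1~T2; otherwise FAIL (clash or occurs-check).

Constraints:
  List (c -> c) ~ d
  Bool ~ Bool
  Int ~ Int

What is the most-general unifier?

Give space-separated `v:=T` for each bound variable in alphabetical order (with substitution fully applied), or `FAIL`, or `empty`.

step 1: unify List (c -> c) ~ d  [subst: {-} | 2 pending]
  bind d := List (c -> c)
step 2: unify Bool ~ Bool  [subst: {d:=List (c -> c)} | 1 pending]
  -> identical, skip
step 3: unify Int ~ Int  [subst: {d:=List (c -> c)} | 0 pending]
  -> identical, skip

Answer: d:=List (c -> c)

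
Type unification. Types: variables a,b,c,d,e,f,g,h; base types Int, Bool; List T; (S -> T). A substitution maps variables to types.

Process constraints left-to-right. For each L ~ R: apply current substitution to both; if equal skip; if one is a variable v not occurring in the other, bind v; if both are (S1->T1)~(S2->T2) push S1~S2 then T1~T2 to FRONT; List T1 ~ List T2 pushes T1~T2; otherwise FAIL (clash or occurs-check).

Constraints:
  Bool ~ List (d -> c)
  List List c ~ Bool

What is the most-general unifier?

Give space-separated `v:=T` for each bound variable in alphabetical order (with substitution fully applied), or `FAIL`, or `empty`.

Answer: FAIL

Derivation:
step 1: unify Bool ~ List (d -> c)  [subst: {-} | 1 pending]
  clash: Bool vs List (d -> c)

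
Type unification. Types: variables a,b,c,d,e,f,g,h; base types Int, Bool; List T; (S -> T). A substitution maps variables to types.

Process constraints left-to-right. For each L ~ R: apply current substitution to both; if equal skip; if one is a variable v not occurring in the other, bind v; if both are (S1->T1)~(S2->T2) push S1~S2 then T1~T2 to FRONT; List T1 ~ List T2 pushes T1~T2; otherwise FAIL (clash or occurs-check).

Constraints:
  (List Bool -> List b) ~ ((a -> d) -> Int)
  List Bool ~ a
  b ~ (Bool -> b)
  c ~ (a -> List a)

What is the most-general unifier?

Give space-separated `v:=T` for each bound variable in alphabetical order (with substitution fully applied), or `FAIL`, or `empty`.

step 1: unify (List Bool -> List b) ~ ((a -> d) -> Int)  [subst: {-} | 3 pending]
  -> decompose arrow: push List Bool~(a -> d), List b~Int
step 2: unify List Bool ~ (a -> d)  [subst: {-} | 4 pending]
  clash: List Bool vs (a -> d)

Answer: FAIL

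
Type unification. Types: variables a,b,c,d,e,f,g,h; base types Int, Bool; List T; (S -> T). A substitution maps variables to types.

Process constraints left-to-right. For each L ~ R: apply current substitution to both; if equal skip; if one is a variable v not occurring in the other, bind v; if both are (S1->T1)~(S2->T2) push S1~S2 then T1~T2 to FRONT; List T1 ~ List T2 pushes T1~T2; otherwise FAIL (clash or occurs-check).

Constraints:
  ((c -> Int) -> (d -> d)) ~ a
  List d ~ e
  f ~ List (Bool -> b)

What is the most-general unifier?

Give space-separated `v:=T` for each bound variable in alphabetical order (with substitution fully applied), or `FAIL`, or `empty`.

Answer: a:=((c -> Int) -> (d -> d)) e:=List d f:=List (Bool -> b)

Derivation:
step 1: unify ((c -> Int) -> (d -> d)) ~ a  [subst: {-} | 2 pending]
  bind a := ((c -> Int) -> (d -> d))
step 2: unify List d ~ e  [subst: {a:=((c -> Int) -> (d -> d))} | 1 pending]
  bind e := List d
step 3: unify f ~ List (Bool -> b)  [subst: {a:=((c -> Int) -> (d -> d)), e:=List d} | 0 pending]
  bind f := List (Bool -> b)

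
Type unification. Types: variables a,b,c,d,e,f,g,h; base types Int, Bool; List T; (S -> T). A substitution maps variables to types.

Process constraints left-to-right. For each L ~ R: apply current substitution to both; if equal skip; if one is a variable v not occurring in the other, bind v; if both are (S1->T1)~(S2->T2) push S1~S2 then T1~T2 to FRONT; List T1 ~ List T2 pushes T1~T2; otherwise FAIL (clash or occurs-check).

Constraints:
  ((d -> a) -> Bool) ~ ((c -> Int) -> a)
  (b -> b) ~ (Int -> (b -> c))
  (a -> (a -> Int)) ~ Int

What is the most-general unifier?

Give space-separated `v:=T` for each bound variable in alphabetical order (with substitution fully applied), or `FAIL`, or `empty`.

Answer: FAIL

Derivation:
step 1: unify ((d -> a) -> Bool) ~ ((c -> Int) -> a)  [subst: {-} | 2 pending]
  -> decompose arrow: push (d -> a)~(c -> Int), Bool~a
step 2: unify (d -> a) ~ (c -> Int)  [subst: {-} | 3 pending]
  -> decompose arrow: push d~c, a~Int
step 3: unify d ~ c  [subst: {-} | 4 pending]
  bind d := c
step 4: unify a ~ Int  [subst: {d:=c} | 3 pending]
  bind a := Int
step 5: unify Bool ~ Int  [subst: {d:=c, a:=Int} | 2 pending]
  clash: Bool vs Int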